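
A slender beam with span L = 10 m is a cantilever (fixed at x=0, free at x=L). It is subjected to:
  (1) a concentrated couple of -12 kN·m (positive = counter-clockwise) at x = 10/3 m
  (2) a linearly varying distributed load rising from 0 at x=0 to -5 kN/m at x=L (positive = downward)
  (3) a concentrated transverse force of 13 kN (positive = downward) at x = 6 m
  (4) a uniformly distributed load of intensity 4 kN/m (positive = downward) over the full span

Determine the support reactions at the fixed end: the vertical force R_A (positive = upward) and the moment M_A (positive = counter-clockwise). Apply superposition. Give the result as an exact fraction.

Load 1 — applied couple M₀=-12 kN·m at a=10/3 m (b=L-a=20/3):
  R_A = 0 kN
  M_A = -M₀ = -(-12) = 12 kN·m
Load 2 — triangular load w₀=-5 kN/m (0→w₀ over full span):
  R_A = w₀L/2 = (-5)·10/2 = -25 kN
  M_A = w₀L²/3 = (-5)·10²/3 = -500/3 kN·m
Load 3 — point force P=13 kN at a=6 m (b=L-a=4):
  R_A = P = 13 kN
  M_A = Pa = 13·6 = 78 kN·m
Load 4 — uniform load w=4 kN/m over full span:
  R_A = wL = 4·10 = 40 kN
  M_A = wL²/2 = 4·10²/2 = 200 kN·m
Superposition: R_A = 28 kN, M_A = 370/3 kN·m

R_A = 28 kN, M_A = 370/3 kN·m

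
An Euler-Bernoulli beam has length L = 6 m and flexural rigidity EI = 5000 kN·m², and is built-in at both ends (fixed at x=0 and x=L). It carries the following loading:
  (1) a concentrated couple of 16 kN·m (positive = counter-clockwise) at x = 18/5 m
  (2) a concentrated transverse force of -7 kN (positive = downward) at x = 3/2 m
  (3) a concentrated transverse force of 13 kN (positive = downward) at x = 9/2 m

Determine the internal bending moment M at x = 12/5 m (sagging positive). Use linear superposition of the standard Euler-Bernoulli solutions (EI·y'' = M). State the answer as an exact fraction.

Load 1 — applied couple M₀=16 kN·m at a=18/5 m (b=L-a=12/5):
  M_1 = R_Ax - M_A  [x≤a] with R_A=96/25, M_A=128/25 = (96/25)·(12/5) - (128/25) = 512/125 kN·m
Load 2 — point force P=-7 kN at a=3/2 m (b=L-a=9/2):
  M_2 = Pa²(a+3b)(L-x)/L³ - Pa²b/L²  [x>a] = (-7)·(3/2)²·((3/2)+3·(9/2))·(6-(12/5))/6³ - (-7)·(3/2)²·(9/2)/6² = -63/32 kN·m
Load 3 — point force P=13 kN at a=9/2 m (b=L-a=3/2):
  M_3 = Pb²(3a+b)x/L³ - Pab²/L²  [x≤a] = 13·(3/2)²·(3·(9/2)+(3/2))·(12/5)/6³ - 13·(9/2)·(3/2)²/6² = 39/32 kN·m
Superposition: M = Σ M_i = 1673/500 kN·m ≈ 3.346000 kN·m

M(12/5) = 1673/500 kN·m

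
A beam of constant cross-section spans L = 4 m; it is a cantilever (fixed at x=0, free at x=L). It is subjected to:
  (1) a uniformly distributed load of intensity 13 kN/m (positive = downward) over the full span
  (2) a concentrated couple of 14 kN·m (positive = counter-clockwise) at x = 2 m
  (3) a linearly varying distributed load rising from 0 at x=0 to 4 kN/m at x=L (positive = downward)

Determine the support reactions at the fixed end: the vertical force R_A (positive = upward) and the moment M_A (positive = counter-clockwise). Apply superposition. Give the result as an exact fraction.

Load 1 — uniform load w=13 kN/m over full span:
  R_A = wL = 13·4 = 52 kN
  M_A = wL²/2 = 13·4²/2 = 104 kN·m
Load 2 — applied couple M₀=14 kN·m at a=2 m (b=L-a=2):
  R_A = 0 kN
  M_A = -M₀ = -14 kN·m
Load 3 — triangular load w₀=4 kN/m (0→w₀ over full span):
  R_A = w₀L/2 = 4·4/2 = 8 kN
  M_A = w₀L²/3 = 4·4²/3 = 64/3 kN·m
Superposition: R_A = 60 kN, M_A = 334/3 kN·m

R_A = 60 kN, M_A = 334/3 kN·m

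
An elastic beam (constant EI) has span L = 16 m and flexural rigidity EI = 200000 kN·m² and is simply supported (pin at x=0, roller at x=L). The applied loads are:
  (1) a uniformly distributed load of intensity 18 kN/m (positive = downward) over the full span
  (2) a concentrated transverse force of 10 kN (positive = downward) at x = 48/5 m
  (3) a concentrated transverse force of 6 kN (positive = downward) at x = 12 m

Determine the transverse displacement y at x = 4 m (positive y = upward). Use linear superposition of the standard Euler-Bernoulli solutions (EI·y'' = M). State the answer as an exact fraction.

Load 1 — uniform load w=18 kN/m over full span:
  y_1 = -wx(L³-2Lx²+x³)/(24EI) = -18·4·(16³-2·16·4²+4³)/(24·200000) = -171/3125 m
Load 2 — point force P=10 kN at a=48/5 m (b=L-a=32/5):
  y_2 = -Pbx(L²-b²-x²)/(6LEI)  [x≤a] = -10·(32/5)·4·(16²-(32/5)²-4²)/(6·16·200000) = -622/234375 m
Load 3 — point force P=6 kN at a=12 m (b=L-a=4):
  y_3 = -Pbx(L²-b²-x²)/(6LEI)  [x≤a] = -6·4·4·(16²-4²-4²)/(6·16·200000) = -7/6250 m
Superposition: y = Σ y_i = -27419/468750 m ≈ -0.058494 m

y(4) = -27419/468750 m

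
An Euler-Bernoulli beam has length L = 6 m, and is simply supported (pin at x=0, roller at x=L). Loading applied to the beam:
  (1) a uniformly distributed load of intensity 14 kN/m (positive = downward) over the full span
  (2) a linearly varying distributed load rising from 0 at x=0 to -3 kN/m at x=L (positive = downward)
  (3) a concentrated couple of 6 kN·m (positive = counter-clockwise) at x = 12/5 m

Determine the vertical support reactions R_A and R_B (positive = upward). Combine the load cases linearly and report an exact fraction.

Load 1 — uniform load w=14 kN/m over full span:
  R_A = wL/2 = 14·6/2 = 42 kN
  R_B = wL/2 = 14·6/2 = 42 kN
Load 2 — triangular load w₀=-3 kN/m (0→w₀ over full span):
  R_A = w₀L/6 = (-3)·6/6 = -3 kN
  R_B = w₀L/3 = (-3)·6/3 = -6 kN
Load 3 — applied couple M₀=6 kN·m at a=12/5 m (b=L-a=18/5):
  R_A = M₀/L = 6/6 = 1 kN
  R_B = -M₀/L = -6/6 = -1 kN
Superposition: R_A = 40 kN, R_B = 35 kN

R_A = 40 kN, R_B = 35 kN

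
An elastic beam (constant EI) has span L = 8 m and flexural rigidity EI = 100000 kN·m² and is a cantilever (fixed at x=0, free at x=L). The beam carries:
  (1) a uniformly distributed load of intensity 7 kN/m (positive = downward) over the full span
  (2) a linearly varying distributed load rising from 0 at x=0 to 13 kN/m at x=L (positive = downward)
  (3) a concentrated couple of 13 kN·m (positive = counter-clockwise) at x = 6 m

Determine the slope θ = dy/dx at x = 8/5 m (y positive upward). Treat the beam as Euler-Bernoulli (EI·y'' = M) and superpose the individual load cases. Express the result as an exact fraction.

θ(8/5) = -151949/23437500 rad

Load 1 — uniform load w=7 kN/m over full span:
  θ_1 = -wx(x²-3Lx+3L²)/(6EI) = -7·(8/5)·((8/5)²-3·8·(8/5)+3·8²)/(6·100000) = -3416/1171875 rad
Load 2 — triangular load w₀=13 kN/m (0→w₀ over full span):
  θ_2 = (w₀Lx²/4-w₀L²x/3-w₀x⁴/(24L))/EI = (13·8·(8/5)²/4-13·8²·(8/5)/3-13·(8/5)⁴/(24·8))/100000 = -22126/5859375 rad
Load 3 — applied couple M₀=13 kN·m at a=6 m (b=L-a=2):
  θ_3 = M₀x/EI  [x≤a] = 13·(8/5)/100000 = 13/62500 rad
Superposition: θ = Σ θ_i = -151949/23437500 rad ≈ -0.006483 rad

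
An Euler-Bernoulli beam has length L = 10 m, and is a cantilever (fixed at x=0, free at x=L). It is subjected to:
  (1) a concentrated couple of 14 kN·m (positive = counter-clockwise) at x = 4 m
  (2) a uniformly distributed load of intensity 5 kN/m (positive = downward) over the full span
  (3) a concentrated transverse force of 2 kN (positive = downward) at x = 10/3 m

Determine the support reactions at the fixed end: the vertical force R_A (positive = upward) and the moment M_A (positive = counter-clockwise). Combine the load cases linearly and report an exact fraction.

R_A = 52 kN, M_A = 728/3 kN·m

Load 1 — applied couple M₀=14 kN·m at a=4 m (b=L-a=6):
  R_A = 0 kN
  M_A = -M₀ = -14 kN·m
Load 2 — uniform load w=5 kN/m over full span:
  R_A = wL = 5·10 = 50 kN
  M_A = wL²/2 = 5·10²/2 = 250 kN·m
Load 3 — point force P=2 kN at a=10/3 m (b=L-a=20/3):
  R_A = P = 2 kN
  M_A = Pa = 2·(10/3) = 20/3 kN·m
Superposition: R_A = 52 kN, M_A = 728/3 kN·m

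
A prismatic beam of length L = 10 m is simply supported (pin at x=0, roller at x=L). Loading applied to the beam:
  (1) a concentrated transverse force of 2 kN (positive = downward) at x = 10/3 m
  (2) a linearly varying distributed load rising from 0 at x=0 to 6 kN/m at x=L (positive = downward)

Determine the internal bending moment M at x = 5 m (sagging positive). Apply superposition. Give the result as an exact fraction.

Load 1 — point force P=2 kN at a=10/3 m (b=L-a=20/3):
  M_1 = Pa(L-x)/L  [x>a] = 2·(10/3)·(10-5)/10 = 10/3 kN·m
Load 2 — triangular load w₀=6 kN/m (0→w₀ over full span):
  M_2 = w₀Lx/6 - w₀x³/(6L) = 6·10·5/6 - 6·5³/(6·10) = 75/2 kN·m
Superposition: M = Σ M_i = 245/6 kN·m ≈ 40.833333 kN·m

M(5) = 245/6 kN·m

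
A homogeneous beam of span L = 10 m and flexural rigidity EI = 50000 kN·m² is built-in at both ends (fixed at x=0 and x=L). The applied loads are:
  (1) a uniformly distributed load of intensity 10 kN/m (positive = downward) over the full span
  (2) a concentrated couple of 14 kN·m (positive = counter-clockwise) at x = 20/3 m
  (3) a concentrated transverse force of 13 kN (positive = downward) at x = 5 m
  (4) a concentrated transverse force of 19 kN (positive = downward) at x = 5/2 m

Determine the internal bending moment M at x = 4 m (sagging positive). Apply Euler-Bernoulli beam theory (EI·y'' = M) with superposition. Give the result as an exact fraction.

Load 1 — uniform load w=10 kN/m over full span:
  M_1 = wLx/2 - wL²/12 - wx²/2 = 10·10·4/2 - 10·10²/12 - 10·4²/2 = 110/3 kN·m
Load 2 — applied couple M₀=14 kN·m at a=20/3 m (b=L-a=10/3):
  M_2 = R_Ax - M_A  [x≤a] with R_A=28/15, M_A=14/3 = (28/15)·4 - (14/3) = 14/5 kN·m
Load 3 — point force P=13 kN at a=5 m (b=L-a=5):
  M_3 = Pb²(3a+b)x/L³ - Pab²/L²  [x≤a] = 13·5²·(3·5+5)·4/10³ - 13·5·5²/10² = 39/4 kN·m
Load 4 — point force P=19 kN at a=5/2 m (b=L-a=15/2):
  M_4 = Pa²(a+3b)(L-x)/L³ - Pa²b/L²  [x>a] = 19·(5/2)²·((5/2)+3·(15/2))·(10-4)/10³ - 19·(5/2)²·(15/2)/10² = 285/32 kN·m
Superposition: M = Σ M_i = 27899/480 kN·m ≈ 58.122917 kN·m

M(4) = 27899/480 kN·m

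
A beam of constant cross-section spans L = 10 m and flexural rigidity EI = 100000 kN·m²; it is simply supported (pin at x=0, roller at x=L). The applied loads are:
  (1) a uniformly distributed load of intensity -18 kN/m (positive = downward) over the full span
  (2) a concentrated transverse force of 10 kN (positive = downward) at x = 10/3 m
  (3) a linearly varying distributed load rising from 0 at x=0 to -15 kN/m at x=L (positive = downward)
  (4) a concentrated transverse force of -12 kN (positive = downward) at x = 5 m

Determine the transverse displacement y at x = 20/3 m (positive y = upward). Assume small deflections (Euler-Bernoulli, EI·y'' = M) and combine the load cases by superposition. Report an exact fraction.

Load 1 — uniform load w=-18 kN/m over full span:
  y_1 = -wx(L³-2Lx²+x³)/(24EI) = -(-18)·(20/3)·(10³-2·10·(20/3)²+(20/3)³)/(24·100000) = 11/540 m
Load 2 — point force P=10 kN at a=10/3 m (b=L-a=20/3):
  y_2 = -Pa(L-x)(2Lx-a²-x²)/(6LEI)  [x>a] = -10·(10/3)·(10-(20/3))·(2·10·(20/3)-(10/3)²-(20/3)²)/(6·10·100000) = -7/4860 m
Load 3 — triangular load w₀=-15 kN/m (0→w₀ over full span):
  y_3 = -w₀x(7L⁴-10L²x²+3x⁴)/(360LEI) = -(-15)·(20/3)·(7·10⁴-10·10²·(20/3)²+3·(20/3)⁴)/(360·10·100000) = 17/1944 m
Load 4 — point force P=-12 kN at a=5 m (b=L-a=5):
  y_4 = -Pa(L-x)(2Lx-a²-x²)/(6LEI)  [x>a] = -(-12)·5·(10-(20/3))·(2·10·(20/3)-5²-(20/3)²)/(6·10·100000) = 23/10800 m
Superposition: y = Σ y_i = 2897/97200 m ≈ 0.029805 m

y(20/3) = 2897/97200 m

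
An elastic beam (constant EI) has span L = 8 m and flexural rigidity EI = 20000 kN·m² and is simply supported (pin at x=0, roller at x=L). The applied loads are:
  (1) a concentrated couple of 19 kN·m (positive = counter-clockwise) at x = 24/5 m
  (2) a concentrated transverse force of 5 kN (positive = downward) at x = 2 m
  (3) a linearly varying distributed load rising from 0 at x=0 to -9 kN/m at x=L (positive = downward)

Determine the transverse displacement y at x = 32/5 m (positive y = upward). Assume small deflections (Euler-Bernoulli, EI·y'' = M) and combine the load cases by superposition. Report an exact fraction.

y(32/5) = 1474273/234375000 m

Load 1 — applied couple M₀=19 kN·m at a=24/5 m (b=L-a=16/5):
  y_1 = (M₀x³/(6L)-M₀(x-a)²/2+C₁x)/EI  [x>a] with C₁=M₀(3b²-L²)/(6L)=-988/75 = (19·(32/5)³/(6·8)-19·((32/5)-(24/5))²/2+(-988/75)·(32/5))/20000 = -19/78125 m
Load 2 — point force P=5 kN at a=2 m (b=L-a=6):
  y_2 = -Pa(L-x)(2Lx-a²-x²)/(6LEI)  [x>a] = -5·2·(8-(32/5))·(2·8·(32/5)-2²-(32/5)²)/(6·8·20000) = -359/375000 m
Load 3 — triangular load w₀=-9 kN/m (0→w₀ over full span):
  y_3 = -w₀x(7L⁴-10L²x²+3x⁴)/(360LEI) = -(-9)·(32/5)·(7·8⁴-10·8²·(32/5)²+3·(32/5)⁴)/(360·8·20000) = 73152/9765625 m
Superposition: y = Σ y_i = 1474273/234375000 m ≈ 0.006290 m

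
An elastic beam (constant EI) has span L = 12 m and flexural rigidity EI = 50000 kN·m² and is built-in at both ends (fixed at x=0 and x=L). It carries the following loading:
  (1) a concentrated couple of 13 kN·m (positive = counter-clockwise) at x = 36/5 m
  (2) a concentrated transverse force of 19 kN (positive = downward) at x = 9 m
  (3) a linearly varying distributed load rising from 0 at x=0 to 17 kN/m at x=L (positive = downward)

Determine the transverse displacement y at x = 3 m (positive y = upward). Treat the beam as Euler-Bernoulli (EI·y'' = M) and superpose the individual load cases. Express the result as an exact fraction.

y(3) = -89217/16000000 m

Load 1 — applied couple M₀=13 kN·m at a=36/5 m (b=L-a=24/5):
  y_1 = (R_Ax³/6 - M_Ax²/2)/EI  [x≤a] with R_A=39/25, M_A=104/25 = ((39/25)·3³/6 - (104/25)·3²/2)/50000 = -117/500000 m
Load 2 — point force P=19 kN at a=9 m (b=L-a=3):
  y_2 = -Pb²x²(3aL-(3a+b)x)/(6L³EI)  [x≤a] = -19·3²·3²·(3·9·12-(3·9+3)·3)/(6·12³·50000) = -2223/3200000 m
Load 3 — triangular load w₀=17 kN/m (0→w₀ over full span):
  y_3 = -w₀x²(L-x)²(x+2L)/(120LEI) = -17·3²·(12-3)²·(3+2·12)/(120·12·50000) = -37179/8000000 m
Superposition: y = Σ y_i = -89217/16000000 m ≈ -0.005576 m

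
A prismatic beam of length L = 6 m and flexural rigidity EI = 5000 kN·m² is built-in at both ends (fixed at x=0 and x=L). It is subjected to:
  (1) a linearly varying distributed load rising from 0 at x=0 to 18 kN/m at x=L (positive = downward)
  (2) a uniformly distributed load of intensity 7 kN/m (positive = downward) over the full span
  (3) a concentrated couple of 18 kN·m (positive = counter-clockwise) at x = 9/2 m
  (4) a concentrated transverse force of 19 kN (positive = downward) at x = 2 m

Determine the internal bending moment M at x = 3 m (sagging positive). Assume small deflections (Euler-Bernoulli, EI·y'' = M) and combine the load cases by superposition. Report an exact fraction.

M(3) = 209/6 kN·m

Load 1 — triangular load w₀=18 kN/m (0→w₀ over full span):
  M_1 = 3w₀Lx/20 - w₀L²/30 - w₀x³/(6L) = 3·18·6·3/20 - 18·6²/30 - 18·3³/(6·6) = 27/2 kN·m
Load 2 — uniform load w=7 kN/m over full span:
  M_2 = wLx/2 - wL²/12 - wx²/2 = 7·6·3/2 - 7·6²/12 - 7·3²/2 = 21/2 kN·m
Load 3 — applied couple M₀=18 kN·m at a=9/2 m (b=L-a=3/2):
  M_3 = R_Ax - M_A  [x≤a] with R_A=27/8, M_A=45/8 = (27/8)·3 - (45/8) = 9/2 kN·m
Load 4 — point force P=19 kN at a=2 m (b=L-a=4):
  M_4 = Pa²(a+3b)(L-x)/L³ - Pa²b/L²  [x>a] = 19·2²·(2+3·4)·(6-3)/6³ - 19·2²·4/6² = 19/3 kN·m
Superposition: M = Σ M_i = 209/6 kN·m ≈ 34.833333 kN·m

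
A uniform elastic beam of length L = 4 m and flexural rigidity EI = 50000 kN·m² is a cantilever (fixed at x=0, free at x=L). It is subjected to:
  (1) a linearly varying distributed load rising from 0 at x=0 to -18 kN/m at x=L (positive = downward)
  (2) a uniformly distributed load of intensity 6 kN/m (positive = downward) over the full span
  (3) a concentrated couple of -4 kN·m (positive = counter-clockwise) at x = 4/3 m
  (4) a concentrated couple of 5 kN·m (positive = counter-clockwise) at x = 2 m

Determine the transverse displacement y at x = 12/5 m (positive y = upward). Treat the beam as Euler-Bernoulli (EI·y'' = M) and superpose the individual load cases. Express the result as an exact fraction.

y(12/5) = 7737127/3515625000 m

Load 1 — triangular load w₀=-18 kN/m (0→w₀ over full span):
  y_1 = (w₀Lx³/12-w₀L²x²/6-w₀x⁵/(120L))/EI = ((-18)·4·(12/5)³/12-(-18)·4²·(12/5)²/6-(-18)·(12/5)⁵/(120·4))/50000 = 191916/48828125 m
Load 2 — uniform load w=6 kN/m over full span:
  y_2 = -wx²(x²-4Lx+6L²)/(24EI) = -6·(12/5)²·((12/5)²-4·4·(12/5)+6·4²)/(24·50000) = -3564/1953125 m
Load 3 — applied couple M₀=-4 kN·m at a=4/3 m (b=L-a=8/3):
  y_3 = M₀a(2x-a)/(2EI)  [x>a] = (-4)·(4/3)·(2·(12/5)-(4/3))/(2·50000) = -26/140625 m
Load 4 — applied couple M₀=5 kN·m at a=2 m (b=L-a=2):
  y_4 = M₀a(2x-a)/(2EI)  [x>a] = 5·2·(2·(12/5)-2)/(2·50000) = 7/25000 m
Superposition: y = Σ y_i = 7737127/3515625000 m ≈ 0.002201 m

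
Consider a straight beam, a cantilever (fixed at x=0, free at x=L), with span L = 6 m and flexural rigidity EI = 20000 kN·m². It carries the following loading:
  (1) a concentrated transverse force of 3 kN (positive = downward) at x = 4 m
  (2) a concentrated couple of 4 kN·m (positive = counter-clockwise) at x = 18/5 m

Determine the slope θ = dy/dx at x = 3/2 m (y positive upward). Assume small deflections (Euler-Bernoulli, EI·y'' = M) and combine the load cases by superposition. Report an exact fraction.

Load 1 — point force P=3 kN at a=4 m (b=L-a=2):
  θ_1 = -Px(2a-x)/(2EI)  [x≤a] = -3·(3/2)·(2·4-(3/2))/(2·20000) = -117/160000 rad
Load 2 — applied couple M₀=4 kN·m at a=18/5 m (b=L-a=12/5):
  θ_2 = M₀x/EI  [x≤a] = 4·(3/2)/20000 = 3/10000 rad
Superposition: θ = Σ θ_i = -69/160000 rad ≈ -0.000431 rad

θ(3/2) = -69/160000 rad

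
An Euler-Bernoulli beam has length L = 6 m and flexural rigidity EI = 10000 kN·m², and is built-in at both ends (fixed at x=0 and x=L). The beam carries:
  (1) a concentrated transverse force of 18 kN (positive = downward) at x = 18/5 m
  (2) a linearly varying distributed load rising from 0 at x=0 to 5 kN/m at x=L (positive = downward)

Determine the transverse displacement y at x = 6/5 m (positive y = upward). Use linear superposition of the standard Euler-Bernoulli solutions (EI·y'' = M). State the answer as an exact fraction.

y(6/5) = -8478/9765625 m

Load 1 — point force P=18 kN at a=18/5 m (b=L-a=12/5):
  y_1 = -Pb²x²(3aL-(3a+b)x)/(6L³EI)  [x≤a] = -18·(12/5)²·(6/5)²·(3·(18/5)·6-(3·(18/5)+(12/5))·(6/5))/(6·6³·10000) = -5508/9765625 m
Load 2 — triangular load w₀=5 kN/m (0→w₀ over full span):
  y_2 = -w₀x²(L-x)²(x+2L)/(120LEI) = -5·(6/5)²·(6-(6/5))²·((6/5)+2·6)/(120·6·10000) = -594/1953125 m
Superposition: y = Σ y_i = -8478/9765625 m ≈ -0.000868 m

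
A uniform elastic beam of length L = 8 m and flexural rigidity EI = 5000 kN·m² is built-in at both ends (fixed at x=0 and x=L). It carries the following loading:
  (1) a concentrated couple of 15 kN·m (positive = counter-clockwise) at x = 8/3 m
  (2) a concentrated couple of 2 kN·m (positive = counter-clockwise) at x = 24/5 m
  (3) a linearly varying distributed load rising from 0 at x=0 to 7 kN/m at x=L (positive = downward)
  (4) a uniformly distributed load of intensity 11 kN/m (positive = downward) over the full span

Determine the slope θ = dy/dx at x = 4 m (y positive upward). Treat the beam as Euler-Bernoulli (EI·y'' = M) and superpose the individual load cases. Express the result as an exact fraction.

Load 1 — applied couple M₀=15 kN·m at a=8/3 m (b=L-a=16/3):
  θ_1 = (R_Ax²/2 - M_Ax - M₀(x-a))/EI  [x>a] with R_A=5/2, M_A=0 = ((5/2)·4²/2 - 0·4 - 15·(4-(8/3)))/5000 = 0 rad
Load 2 — applied couple M₀=2 kN·m at a=24/5 m (b=L-a=16/5):
  θ_2 = (R_Ax²/2 - M_Ax)/EI  [x≤a] with R_A=9/25, M_A=16/25 = ((9/25)·4²/2 - (16/25)·4)/5000 = 1/15625 rad
Load 3 — triangular load w₀=7 kN/m (0→w₀ over full span):
  θ_3 = -w₀(2x(L-x)(L-2x)(x+2L)+x²(L-x)²)/(120LEI) = -7·(2·4·(8-4)·(8-2·4)·(4+2·8)+4²·(8-4)²)/(120·8·5000) = -7/18750 rad
Load 4 — uniform load w=11 kN/m over full span:
  θ_4 = -wx(L-x)(L-2x)/(12EI) = -11·4·(8-4)·(8-2·4)/(12·5000) = 0 rad
Superposition: θ = Σ θ_i = -29/93750 rad ≈ -0.000309 rad

θ(4) = -29/93750 rad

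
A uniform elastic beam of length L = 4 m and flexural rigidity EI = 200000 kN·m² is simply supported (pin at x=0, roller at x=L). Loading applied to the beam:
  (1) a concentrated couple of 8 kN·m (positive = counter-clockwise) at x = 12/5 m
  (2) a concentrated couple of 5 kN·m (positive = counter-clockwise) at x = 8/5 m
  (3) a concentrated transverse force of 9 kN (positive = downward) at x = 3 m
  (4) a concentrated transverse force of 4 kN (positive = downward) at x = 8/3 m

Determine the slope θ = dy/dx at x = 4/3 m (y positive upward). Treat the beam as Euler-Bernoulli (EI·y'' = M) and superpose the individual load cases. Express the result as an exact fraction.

θ(4/3) = -84533/3240000000 rad

Load 1 — applied couple M₀=8 kN·m at a=12/5 m (b=L-a=8/5):
  θ_1 = (M₀x²/(2L)+C₁)/EI  [x≤a] with C₁=M₀(3b²-L²)/(6L)=-208/75 = (8·(4/3)²/(2·4)+(-208/75))/200000 = -7/1406250 rad
Load 2 — applied couple M₀=5 kN·m at a=8/5 m (b=L-a=12/5):
  θ_2 = (M₀x²/(2L)+C₁)/EI  [x≤a] with C₁=M₀(3b²-L²)/(6L)=4/15 = (5·(4/3)²/(2·4)+(4/15))/200000 = 31/4500000 rad
Load 3 — point force P=9 kN at a=3 m (b=L-a=1):
  θ_3 = -Pb(L²-b²-3x²)/(6LEI)  [x≤a] = -9·1·(4²-1²-3·(4/3)²)/(6·4·200000) = -29/1600000 rad
Load 4 — point force P=4 kN at a=8/3 m (b=L-a=4/3):
  θ_4 = -Pb(L²-b²-3x²)/(6LEI)  [x≤a] = -4·(4/3)·(4²-(4/3)²-3·(4/3)²)/(6·4·200000) = -1/101250 rad
Superposition: θ = Σ θ_i = -84533/3240000000 rad ≈ -0.000026 rad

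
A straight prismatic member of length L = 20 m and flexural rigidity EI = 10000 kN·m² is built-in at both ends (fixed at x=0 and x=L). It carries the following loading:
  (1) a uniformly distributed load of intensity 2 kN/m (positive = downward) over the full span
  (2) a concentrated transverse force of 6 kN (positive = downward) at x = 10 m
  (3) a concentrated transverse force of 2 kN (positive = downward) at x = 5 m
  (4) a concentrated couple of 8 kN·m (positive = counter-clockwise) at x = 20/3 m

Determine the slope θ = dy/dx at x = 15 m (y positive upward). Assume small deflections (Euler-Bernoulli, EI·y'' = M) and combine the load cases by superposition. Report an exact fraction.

Load 1 — uniform load w=2 kN/m over full span:
  θ_1 = -wx(L-x)(L-2x)/(12EI) = -2·15·(20-15)·(20-2·15)/(12·10000) = 1/80 rad
Load 2 — point force P=6 kN at a=10 m (b=L-a=10):
  θ_2 = Pa²(L-x)(2bL-(3b+a)(L-x))/(2L³EI)  [x>a] = 6·10²·(20-15)·(2·10·20-(3·10+10)·(20-15))/(2·20³·10000) = 3/800 rad
Load 3 — point force P=2 kN at a=5 m (b=L-a=15):
  θ_3 = Pa²(L-x)(2bL-(3b+a)(L-x))/(2L³EI)  [x>a] = 2·5²·(20-15)·(2·15·20-(3·15+5)·(20-15))/(2·20³·10000) = 7/12800 rad
Load 4 — applied couple M₀=8 kN·m at a=20/3 m (b=L-a=40/3):
  θ_4 = (R_Ax²/2 - M_Ax - M₀(x-a))/EI  [x>a] with R_A=8/15, M_A=0 = ((8/15)·15²/2 - 0·15 - 8·(15-(20/3)))/10000 = -1/1500 rad
Superposition: θ = Σ θ_i = 3097/192000 rad ≈ 0.016130 rad

θ(15) = 3097/192000 rad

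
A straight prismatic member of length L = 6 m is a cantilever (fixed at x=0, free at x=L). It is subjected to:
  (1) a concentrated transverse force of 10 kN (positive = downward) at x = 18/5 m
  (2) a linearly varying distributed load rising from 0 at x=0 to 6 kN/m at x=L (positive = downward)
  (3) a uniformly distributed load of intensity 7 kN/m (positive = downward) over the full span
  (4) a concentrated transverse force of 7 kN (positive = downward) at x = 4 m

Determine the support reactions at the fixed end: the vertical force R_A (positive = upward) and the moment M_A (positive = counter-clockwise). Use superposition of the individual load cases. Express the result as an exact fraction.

R_A = 77 kN, M_A = 262 kN·m

Load 1 — point force P=10 kN at a=18/5 m (b=L-a=12/5):
  R_A = P = 10 kN
  M_A = Pa = 10·(18/5) = 36 kN·m
Load 2 — triangular load w₀=6 kN/m (0→w₀ over full span):
  R_A = w₀L/2 = 6·6/2 = 18 kN
  M_A = w₀L²/3 = 6·6²/3 = 72 kN·m
Load 3 — uniform load w=7 kN/m over full span:
  R_A = wL = 7·6 = 42 kN
  M_A = wL²/2 = 7·6²/2 = 126 kN·m
Load 4 — point force P=7 kN at a=4 m (b=L-a=2):
  R_A = P = 7 kN
  M_A = Pa = 7·4 = 28 kN·m
Superposition: R_A = 77 kN, M_A = 262 kN·m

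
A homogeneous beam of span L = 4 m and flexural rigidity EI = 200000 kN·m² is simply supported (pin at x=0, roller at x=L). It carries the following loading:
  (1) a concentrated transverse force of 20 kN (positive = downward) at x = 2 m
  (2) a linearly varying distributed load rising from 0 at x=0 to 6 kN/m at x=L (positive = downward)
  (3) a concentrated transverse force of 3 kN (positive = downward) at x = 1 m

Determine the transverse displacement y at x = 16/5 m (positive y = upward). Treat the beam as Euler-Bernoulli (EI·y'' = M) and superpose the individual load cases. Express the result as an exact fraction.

y(16/5) = -2139841/18750000000 m

Load 1 — point force P=20 kN at a=2 m (b=L-a=2):
  y_1 = -Pa(L-x)(2Lx-a²-x²)/(6LEI)  [x>a] = -20·2·(4-(16/5))·(2·4·(16/5)-2²-(16/5)²)/(6·4·200000) = -71/937500 m
Load 2 — triangular load w₀=6 kN/m (0→w₀ over full span):
  y_2 = -w₀x(7L⁴-10L²x²+3x⁴)/(360LEI) = -6·(16/5)·(7·4⁴-10·4²·(16/5)²+3·(16/5)⁴)/(360·4·200000) = -1524/48828125 m
Load 3 — point force P=3 kN at a=1 m (b=L-a=3):
  y_3 = -Pa(L-x)(2Lx-a²-x²)/(6LEI)  [x>a] = -3·1·(4-(16/5))·(2·4·(16/5)-1²-(16/5)²)/(6·4·200000) = -359/50000000 m
Superposition: y = Σ y_i = -2139841/18750000000 m ≈ -0.000114 m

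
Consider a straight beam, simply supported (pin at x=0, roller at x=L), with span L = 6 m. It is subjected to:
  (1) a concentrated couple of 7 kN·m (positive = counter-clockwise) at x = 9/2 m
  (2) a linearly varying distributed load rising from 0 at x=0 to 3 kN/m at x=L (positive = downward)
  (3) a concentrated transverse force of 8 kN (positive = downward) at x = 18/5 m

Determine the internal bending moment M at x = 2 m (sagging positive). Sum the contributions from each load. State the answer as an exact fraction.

Load 1 — applied couple M₀=7 kN·m at a=9/2 m (b=L-a=3/2):
  M_1 = M₀x/L  [x≤a] = 7·2/6 = 7/3 kN·m
Load 2 — triangular load w₀=3 kN/m (0→w₀ over full span):
  M_2 = w₀Lx/6 - w₀x³/(6L) = 3·6·2/6 - 3·2³/(6·6) = 16/3 kN·m
Load 3 — point force P=8 kN at a=18/5 m (b=L-a=12/5):
  M_3 = Pbx/L  [x≤a] = 8·(12/5)·2/6 = 32/5 kN·m
Superposition: M = Σ M_i = 211/15 kN·m ≈ 14.066667 kN·m

M(2) = 211/15 kN·m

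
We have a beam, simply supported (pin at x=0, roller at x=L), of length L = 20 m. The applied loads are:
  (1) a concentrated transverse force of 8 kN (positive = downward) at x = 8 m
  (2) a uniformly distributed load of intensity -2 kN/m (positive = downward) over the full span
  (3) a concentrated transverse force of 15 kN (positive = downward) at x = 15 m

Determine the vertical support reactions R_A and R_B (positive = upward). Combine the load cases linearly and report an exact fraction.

Load 1 — point force P=8 kN at a=8 m (b=L-a=12):
  R_A = Pb/L = 8·12/20 = 24/5 kN
  R_B = Pa/L = 8·8/20 = 16/5 kN
Load 2 — uniform load w=-2 kN/m over full span:
  R_A = wL/2 = (-2)·20/2 = -20 kN
  R_B = wL/2 = (-2)·20/2 = -20 kN
Load 3 — point force P=15 kN at a=15 m (b=L-a=5):
  R_A = Pb/L = 15·5/20 = 15/4 kN
  R_B = Pa/L = 15·15/20 = 45/4 kN
Superposition: R_A = -229/20 kN, R_B = -111/20 kN

R_A = -229/20 kN, R_B = -111/20 kN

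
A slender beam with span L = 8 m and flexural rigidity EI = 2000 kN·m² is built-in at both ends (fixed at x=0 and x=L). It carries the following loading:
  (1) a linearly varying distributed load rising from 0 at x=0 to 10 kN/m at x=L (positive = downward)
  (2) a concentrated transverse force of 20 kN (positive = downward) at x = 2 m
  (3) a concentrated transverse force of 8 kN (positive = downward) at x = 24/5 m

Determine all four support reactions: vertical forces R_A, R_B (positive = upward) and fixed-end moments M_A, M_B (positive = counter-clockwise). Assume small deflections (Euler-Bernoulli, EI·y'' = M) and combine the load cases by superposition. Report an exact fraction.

R_A = 31691/1000 kN, M_A = 37483/750 kN·m, R_B = 36309/1000 kN, M_B = -12179/250 kN·m

Load 1 — triangular load w₀=10 kN/m (0→w₀ over full span):
  R_A = 3w₀L/20 = 3·10·8/20 = 12 kN
  M_A = w₀L²/30 = 10·8²/30 = 64/3 kN·m
  R_B = 7w₀L/20 = 7·10·8/20 = 28 kN
  M_B = -w₀L²/20 = -10·8²/20 = -32 kN·m
Load 2 — point force P=20 kN at a=2 m (b=L-a=6):
  R_A = Pb²(3a+b)/L³ = 20·6²·(3·2+6)/8³ = 135/8 kN
  M_A = Pab²/L² = 20·2·6²/8² = 45/2 kN·m
  R_B = Pa²(a+3b)/L³ = 20·2²·(2+3·6)/8³ = 25/8 kN
  M_B = -Pa²b/L² = -20·2²·6/8² = -15/2 kN·m
Load 3 — point force P=8 kN at a=24/5 m (b=L-a=16/5):
  R_A = Pb²(3a+b)/L³ = 8·(16/5)²·(3·(24/5)+(16/5))/8³ = 352/125 kN
  M_A = Pab²/L² = 8·(24/5)·(16/5)²/8² = 768/125 kN·m
  R_B = Pa²(a+3b)/L³ = 8·(24/5)²·((24/5)+3·(16/5))/8³ = 648/125 kN
  M_B = -Pa²b/L² = -8·(24/5)²·(16/5)/8² = -1152/125 kN·m
Superposition: R_A = 31691/1000 kN, M_A = 37483/750 kN·m, R_B = 36309/1000 kN, M_B = -12179/250 kN·m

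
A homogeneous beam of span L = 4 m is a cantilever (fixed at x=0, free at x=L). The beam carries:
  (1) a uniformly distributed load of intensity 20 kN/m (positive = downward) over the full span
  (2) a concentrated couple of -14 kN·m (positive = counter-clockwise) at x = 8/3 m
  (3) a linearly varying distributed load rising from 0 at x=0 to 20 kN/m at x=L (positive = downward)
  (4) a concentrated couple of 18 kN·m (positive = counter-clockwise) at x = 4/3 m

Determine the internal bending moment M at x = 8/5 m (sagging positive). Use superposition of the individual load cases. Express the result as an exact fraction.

M(8/5) = -2942/25 kN·m

Load 1 — uniform load w=20 kN/m over full span:
  M_1 = -w(L-x)²/2 = -20·(4-(8/5))²/2 = -288/5 kN·m
Load 2 — applied couple M₀=-14 kN·m at a=8/3 m (b=L-a=4/3):
  M_2 = M₀  [x≤a] = (-14) = -14 kN·m
Load 3 — triangular load w₀=20 kN/m (0→w₀ over full span):
  M_3 = w₀Lx/2 - w₀L²/3 - w₀x³/(6L) = 20·4·(8/5)/2 - 20·4²/3 - 20·(8/5)³/(6·4) = -1152/25 kN·m
Load 4 — applied couple M₀=18 kN·m at a=4/3 m (b=L-a=8/3):
  M_4 = 0  [x>a] = 0 kN·m
Superposition: M = Σ M_i = -2942/25 kN·m ≈ -117.680000 kN·m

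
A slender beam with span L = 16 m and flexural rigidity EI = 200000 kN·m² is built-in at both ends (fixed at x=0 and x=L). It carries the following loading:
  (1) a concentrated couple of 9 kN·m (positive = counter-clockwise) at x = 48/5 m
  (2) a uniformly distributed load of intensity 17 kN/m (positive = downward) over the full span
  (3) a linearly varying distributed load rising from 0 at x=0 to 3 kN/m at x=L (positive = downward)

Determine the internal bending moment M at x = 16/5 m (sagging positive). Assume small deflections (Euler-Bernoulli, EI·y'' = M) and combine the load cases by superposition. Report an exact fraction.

Load 1 — applied couple M₀=9 kN·m at a=48/5 m (b=L-a=32/5):
  M_1 = R_Ax - M_A  [x≤a] with R_A=81/100, M_A=72/25 = (81/100)·(16/5) - (72/25) = -36/125 kN·m
Load 2 — uniform load w=17 kN/m over full span:
  M_2 = wLx/2 - wL²/12 - wx²/2 = 17·16·(16/5)/2 - 17·16²/12 - 17·(16/5)²/2 = -1088/75 kN·m
Load 3 — triangular load w₀=3 kN/m (0→w₀ over full span):
  M_3 = 3w₀Lx/20 - w₀L²/30 - w₀x³/(6L) = 3·3·16·(16/5)/20 - 3·16²/30 - 3·(16/5)³/(6·16) = -448/125 kN·m
Superposition: M = Σ M_i = -6892/375 kN·m ≈ -18.378667 kN·m

M(16/5) = -6892/375 kN·m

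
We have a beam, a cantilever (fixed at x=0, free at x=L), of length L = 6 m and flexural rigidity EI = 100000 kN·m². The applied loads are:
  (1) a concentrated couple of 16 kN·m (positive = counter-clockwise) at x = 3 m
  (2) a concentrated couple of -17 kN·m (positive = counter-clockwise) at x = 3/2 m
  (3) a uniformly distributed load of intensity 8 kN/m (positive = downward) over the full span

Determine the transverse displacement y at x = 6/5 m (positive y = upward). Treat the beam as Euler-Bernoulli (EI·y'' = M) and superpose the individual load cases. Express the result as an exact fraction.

Load 1 — applied couple M₀=16 kN·m at a=3 m (b=L-a=3):
  y_1 = M₀x²/(2EI)  [x≤a] = 16·(6/5)²/(2·100000) = 9/78125 m
Load 2 — applied couple M₀=-17 kN·m at a=3/2 m (b=L-a=9/2):
  y_2 = M₀x²/(2EI)  [x≤a] = (-17)·(6/5)²/(2·100000) = -153/1250000 m
Load 3 — uniform load w=8 kN/m over full span:
  y_3 = -wx²(x²-4Lx+6L²)/(24EI) = -8·(6/5)²·((6/5)²-4·6·(6/5)+6·6²)/(24·100000) = -3537/3906250 m
Superposition: y = Σ y_i = -28521/31250000 m ≈ -0.000913 m

y(6/5) = -28521/31250000 m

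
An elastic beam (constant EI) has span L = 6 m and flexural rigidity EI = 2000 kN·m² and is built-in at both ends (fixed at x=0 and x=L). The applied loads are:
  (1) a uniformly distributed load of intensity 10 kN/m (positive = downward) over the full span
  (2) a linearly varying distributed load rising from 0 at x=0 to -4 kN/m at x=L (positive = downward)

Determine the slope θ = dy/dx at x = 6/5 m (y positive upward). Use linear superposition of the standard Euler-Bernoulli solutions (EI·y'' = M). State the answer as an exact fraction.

θ(6/5) = -549/78125 rad

Load 1 — uniform load w=10 kN/m over full span:
  θ_1 = -wx(L-x)(L-2x)/(12EI) = -10·(6/5)·(6-(6/5))·(6-2·(6/5))/(12·2000) = -27/3125 rad
Load 2 — triangular load w₀=-4 kN/m (0→w₀ over full span):
  θ_2 = -w₀(2x(L-x)(L-2x)(x+2L)+x²(L-x)²)/(120LEI) = -(-4)·(2·(6/5)·(6-(6/5))·(6-2·(6/5))·((6/5)+2·6)+(6/5)²·(6-(6/5))²)/(120·6·2000) = 126/78125 rad
Superposition: θ = Σ θ_i = -549/78125 rad ≈ -0.007027 rad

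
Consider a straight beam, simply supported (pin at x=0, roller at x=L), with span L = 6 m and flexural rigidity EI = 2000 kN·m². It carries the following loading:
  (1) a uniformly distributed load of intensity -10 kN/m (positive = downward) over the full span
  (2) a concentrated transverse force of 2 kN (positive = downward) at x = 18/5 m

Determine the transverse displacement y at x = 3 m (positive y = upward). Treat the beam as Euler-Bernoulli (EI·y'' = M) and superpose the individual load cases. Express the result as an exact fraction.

Load 1 — uniform load w=-10 kN/m over full span:
  y_1 = -wx(L³-2Lx²+x³)/(24EI) = -(-10)·3·(6³-2·6·3²+3³)/(24·2000) = 27/320 m
Load 2 — point force P=2 kN at a=18/5 m (b=L-a=12/5):
  y_2 = -Pbx(L²-b²-x²)/(6LEI)  [x≤a] = -2·(12/5)·3·(6²-(12/5)²-3²)/(6·6·2000) = -531/125000 m
Superposition: y = Σ y_i = 80127/1000000 m ≈ 0.080127 m

y(3) = 80127/1000000 m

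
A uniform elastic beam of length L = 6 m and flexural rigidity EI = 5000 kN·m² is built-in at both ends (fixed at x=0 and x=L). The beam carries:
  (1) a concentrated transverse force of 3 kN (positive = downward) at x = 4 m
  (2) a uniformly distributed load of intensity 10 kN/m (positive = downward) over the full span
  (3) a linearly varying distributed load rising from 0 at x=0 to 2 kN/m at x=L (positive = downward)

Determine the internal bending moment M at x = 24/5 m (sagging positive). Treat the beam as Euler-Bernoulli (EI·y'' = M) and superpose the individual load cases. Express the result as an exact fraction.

Load 1 — point force P=3 kN at a=4 m (b=L-a=2):
  M_1 = Pa²(a+3b)(L-x)/L³ - Pa²b/L²  [x>a] = 3·4²·(4+3·2)·(6-(24/5))/6³ - 3·4²·2/6² = 0 kN·m
Load 2 — uniform load w=10 kN/m over full span:
  M_2 = wLx/2 - wL²/12 - wx²/2 = 10·6·(24/5)/2 - 10·6²/12 - 10·(24/5)²/2 = -6/5 kN·m
Load 3 — triangular load w₀=2 kN/m (0→w₀ over full span):
  M_3 = 3w₀Lx/20 - w₀L²/30 - w₀x³/(6L) = 3·2·6·(24/5)/20 - 2·6²/30 - 2·(24/5)³/(6·6) = 12/125 kN·m
Superposition: M = Σ M_i = -138/125 kN·m ≈ -1.104000 kN·m

M(24/5) = -138/125 kN·m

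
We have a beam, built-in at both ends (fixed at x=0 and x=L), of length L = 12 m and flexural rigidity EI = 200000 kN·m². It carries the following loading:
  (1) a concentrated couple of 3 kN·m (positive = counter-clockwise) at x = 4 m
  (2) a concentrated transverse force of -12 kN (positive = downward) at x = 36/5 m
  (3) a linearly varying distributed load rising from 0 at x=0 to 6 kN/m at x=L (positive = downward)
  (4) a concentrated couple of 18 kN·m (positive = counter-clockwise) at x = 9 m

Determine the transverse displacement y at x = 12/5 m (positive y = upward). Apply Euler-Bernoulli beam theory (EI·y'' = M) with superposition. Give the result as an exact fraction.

Load 1 — applied couple M₀=3 kN·m at a=4 m (b=L-a=8):
  y_1 = (R_Ax³/6 - M_Ax²/2)/EI  [x≤a] with R_A=1/3, M_A=0 = ((1/3)·(12/5)³/6 - 0·(12/5)²/2)/200000 = 3/781250 m
Load 2 — point force P=-12 kN at a=36/5 m (b=L-a=24/5):
  y_2 = -Pb²x²(3aL-(3a+b)x)/(6L³EI)  [x≤a] = -(-12)·(24/5)²·(12/5)²·(3·(36/5)·12-(3·(36/5)+(24/5))·(12/5))/(6·12³·200000) = 7344/48828125 m
Load 3 — triangular load w₀=6 kN/m (0→w₀ over full span):
  y_3 = -w₀x²(L-x)²(x+2L)/(120LEI) = -6·(12/5)²·(12-(12/5))²·((12/5)+2·12)/(120·12·200000) = -14256/48828125 m
Load 4 — applied couple M₀=18 kN·m at a=9 m (b=L-a=3):
  y_4 = (R_Ax³/6 - M_Ax²/2)/EI  [x≤a] with R_A=27/16, M_A=45/8 = ((27/16)·(12/5)³/6 - (45/8)·(12/5)²/2)/200000 = -1539/25000000 m
Superposition: y = Σ y_i = -622743/3125000000 m ≈ -0.000199 m

y(12/5) = -622743/3125000000 m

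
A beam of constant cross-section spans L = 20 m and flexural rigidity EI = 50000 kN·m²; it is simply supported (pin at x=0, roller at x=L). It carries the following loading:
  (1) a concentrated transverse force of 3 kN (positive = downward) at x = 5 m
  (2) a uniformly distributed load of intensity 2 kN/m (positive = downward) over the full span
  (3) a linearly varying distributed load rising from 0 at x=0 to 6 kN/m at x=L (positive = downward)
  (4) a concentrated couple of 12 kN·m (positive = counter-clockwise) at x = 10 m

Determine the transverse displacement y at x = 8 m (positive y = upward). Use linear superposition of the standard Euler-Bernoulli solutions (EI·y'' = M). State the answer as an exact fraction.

Load 1 — point force P=3 kN at a=5 m (b=L-a=15):
  y_1 = -Pa(L-x)(2Lx-a²-x²)/(6LEI)  [x>a] = -3·5·(20-8)·(2·20·8-5²-8²)/(6·20·50000) = -693/100000 m
Load 2 — uniform load w=2 kN/m over full span:
  y_2 = -wx(L³-2Lx²+x³)/(24EI) = -2·8·(20³-2·20·8²+8³)/(24·50000) = -248/3125 m
Load 3 — triangular load w₀=6 kN/m (0→w₀ over full span):
  y_3 = -w₀x(7L⁴-10L²x²+3x⁴)/(360LEI) = -6·8·(7·20⁴-10·20²·8²+3·8⁴)/(360·20·50000) = -9128/78125 m
Load 4 — applied couple M₀=12 kN·m at a=10 m (b=L-a=10):
  y_4 = (M₀x³/(6L)+C₁x)/EI  [x≤a] with C₁=M₀(3b²-L²)/(6L)=-10 = (12·8³/(6·20)+(-10)·8)/50000 = -9/15625 m
Superposition: y = Σ y_i = -509261/2500000 m ≈ -0.203704 m

y(8) = -509261/2500000 m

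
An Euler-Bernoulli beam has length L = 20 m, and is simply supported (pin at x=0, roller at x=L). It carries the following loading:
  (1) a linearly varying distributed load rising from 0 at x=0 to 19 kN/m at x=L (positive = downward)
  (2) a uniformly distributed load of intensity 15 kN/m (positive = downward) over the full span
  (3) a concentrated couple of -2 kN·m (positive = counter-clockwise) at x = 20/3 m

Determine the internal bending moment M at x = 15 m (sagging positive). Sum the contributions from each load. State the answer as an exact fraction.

M(15) = 7829/8 kN·m

Load 1 — triangular load w₀=19 kN/m (0→w₀ over full span):
  M_1 = w₀Lx/6 - w₀x³/(6L) = 19·20·15/6 - 19·15³/(6·20) = 3325/8 kN·m
Load 2 — uniform load w=15 kN/m over full span:
  M_2 = wx(L-x)/2 = 15·15·(20-15)/2 = 1125/2 kN·m
Load 3 — applied couple M₀=-2 kN·m at a=20/3 m (b=L-a=40/3):
  M_3 = M₀x/L - M₀  [x>a] = (-2)·15/20 - (-2) = 1/2 kN·m
Superposition: M = Σ M_i = 7829/8 kN·m ≈ 978.625000 kN·m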